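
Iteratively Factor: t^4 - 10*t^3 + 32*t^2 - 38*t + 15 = (t - 3)*(t^3 - 7*t^2 + 11*t - 5) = (t - 5)*(t - 3)*(t^2 - 2*t + 1) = (t - 5)*(t - 3)*(t - 1)*(t - 1)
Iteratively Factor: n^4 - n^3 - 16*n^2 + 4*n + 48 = (n - 2)*(n^3 + n^2 - 14*n - 24) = (n - 4)*(n - 2)*(n^2 + 5*n + 6) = (n - 4)*(n - 2)*(n + 3)*(n + 2)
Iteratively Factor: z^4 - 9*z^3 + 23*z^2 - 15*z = (z - 3)*(z^3 - 6*z^2 + 5*z) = (z - 3)*(z - 1)*(z^2 - 5*z) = (z - 5)*(z - 3)*(z - 1)*(z)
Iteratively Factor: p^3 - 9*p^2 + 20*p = (p)*(p^2 - 9*p + 20) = p*(p - 5)*(p - 4)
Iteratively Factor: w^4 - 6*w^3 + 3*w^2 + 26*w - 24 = (w - 3)*(w^3 - 3*w^2 - 6*w + 8) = (w - 4)*(w - 3)*(w^2 + w - 2) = (w - 4)*(w - 3)*(w + 2)*(w - 1)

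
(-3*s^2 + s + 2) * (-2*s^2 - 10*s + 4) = 6*s^4 + 28*s^3 - 26*s^2 - 16*s + 8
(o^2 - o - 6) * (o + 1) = o^3 - 7*o - 6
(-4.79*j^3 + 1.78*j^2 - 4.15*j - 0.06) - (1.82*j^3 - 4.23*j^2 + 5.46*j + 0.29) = -6.61*j^3 + 6.01*j^2 - 9.61*j - 0.35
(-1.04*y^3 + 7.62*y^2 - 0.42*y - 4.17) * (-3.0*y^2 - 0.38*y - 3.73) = 3.12*y^5 - 22.4648*y^4 + 2.2436*y^3 - 15.753*y^2 + 3.1512*y + 15.5541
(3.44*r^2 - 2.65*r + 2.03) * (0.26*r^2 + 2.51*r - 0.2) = 0.8944*r^4 + 7.9454*r^3 - 6.8117*r^2 + 5.6253*r - 0.406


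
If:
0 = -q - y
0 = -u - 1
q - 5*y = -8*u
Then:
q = 4/3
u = -1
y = -4/3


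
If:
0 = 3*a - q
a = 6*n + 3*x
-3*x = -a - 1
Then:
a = 3*x - 1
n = -1/6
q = 9*x - 3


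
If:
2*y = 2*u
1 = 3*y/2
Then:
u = 2/3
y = 2/3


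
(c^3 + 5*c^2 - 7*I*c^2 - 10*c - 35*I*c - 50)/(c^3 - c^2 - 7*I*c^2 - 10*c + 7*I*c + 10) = (c + 5)/(c - 1)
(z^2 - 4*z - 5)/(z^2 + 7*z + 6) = (z - 5)/(z + 6)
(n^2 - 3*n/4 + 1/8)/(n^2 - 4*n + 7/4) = (4*n - 1)/(2*(2*n - 7))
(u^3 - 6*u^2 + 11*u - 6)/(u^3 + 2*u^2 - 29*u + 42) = (u - 1)/(u + 7)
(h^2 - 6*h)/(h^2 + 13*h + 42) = h*(h - 6)/(h^2 + 13*h + 42)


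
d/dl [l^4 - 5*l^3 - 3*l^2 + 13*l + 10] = 4*l^3 - 15*l^2 - 6*l + 13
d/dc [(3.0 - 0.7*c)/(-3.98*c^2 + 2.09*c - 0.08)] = (-2.786*c^2 + 23.88*c - 6.214)/(15.8404*c^4 - 16.6364*c^3 + 5.0049*c^2 - 0.3344*c + 0.0064)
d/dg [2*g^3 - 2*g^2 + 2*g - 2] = 6*g^2 - 4*g + 2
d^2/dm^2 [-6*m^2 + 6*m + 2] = -12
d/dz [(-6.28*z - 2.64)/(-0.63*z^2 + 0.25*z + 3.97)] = (3.9564*z^2 - 1.57*z - (1.26*z - 0.25)*(6.28*z + 2.64) - 24.9316)/(-0.63*z^2 + 0.25*z + 3.97)^2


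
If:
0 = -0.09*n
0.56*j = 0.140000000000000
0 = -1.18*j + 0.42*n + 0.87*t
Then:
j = 0.25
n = 0.00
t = 0.34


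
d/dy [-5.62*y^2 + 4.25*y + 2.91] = 4.25 - 11.24*y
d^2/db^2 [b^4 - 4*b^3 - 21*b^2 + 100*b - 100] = 12*b^2 - 24*b - 42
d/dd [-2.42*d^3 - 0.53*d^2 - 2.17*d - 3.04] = -7.26*d^2 - 1.06*d - 2.17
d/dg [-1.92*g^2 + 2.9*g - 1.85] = 2.9 - 3.84*g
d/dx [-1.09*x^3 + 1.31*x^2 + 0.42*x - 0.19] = -3.27*x^2 + 2.62*x + 0.42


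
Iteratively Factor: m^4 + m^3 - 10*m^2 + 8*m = (m)*(m^3 + m^2 - 10*m + 8) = m*(m - 1)*(m^2 + 2*m - 8) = m*(m - 1)*(m + 4)*(m - 2)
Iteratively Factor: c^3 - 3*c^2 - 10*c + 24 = (c + 3)*(c^2 - 6*c + 8) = (c - 4)*(c + 3)*(c - 2)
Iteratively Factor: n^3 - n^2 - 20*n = (n)*(n^2 - n - 20) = n*(n - 5)*(n + 4)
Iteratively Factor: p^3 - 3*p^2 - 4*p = (p + 1)*(p^2 - 4*p) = p*(p + 1)*(p - 4)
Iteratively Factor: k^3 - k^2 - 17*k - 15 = (k + 1)*(k^2 - 2*k - 15) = (k + 1)*(k + 3)*(k - 5)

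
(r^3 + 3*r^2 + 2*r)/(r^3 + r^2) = (r + 2)/r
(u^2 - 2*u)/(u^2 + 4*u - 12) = u/(u + 6)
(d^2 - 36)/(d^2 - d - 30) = (d + 6)/(d + 5)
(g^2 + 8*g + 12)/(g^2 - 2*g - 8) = (g + 6)/(g - 4)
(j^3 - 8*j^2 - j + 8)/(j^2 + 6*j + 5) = (j^2 - 9*j + 8)/(j + 5)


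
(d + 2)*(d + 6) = d^2 + 8*d + 12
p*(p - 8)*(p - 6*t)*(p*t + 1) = p^4*t - 6*p^3*t^2 - 8*p^3*t + p^3 + 48*p^2*t^2 - 6*p^2*t - 8*p^2 + 48*p*t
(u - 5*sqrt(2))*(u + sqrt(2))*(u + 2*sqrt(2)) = u^3 - 2*sqrt(2)*u^2 - 26*u - 20*sqrt(2)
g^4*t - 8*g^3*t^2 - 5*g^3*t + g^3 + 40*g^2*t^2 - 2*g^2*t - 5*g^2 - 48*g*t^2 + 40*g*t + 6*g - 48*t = (g - 3)*(g - 2)*(g - 8*t)*(g*t + 1)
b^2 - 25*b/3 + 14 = (b - 6)*(b - 7/3)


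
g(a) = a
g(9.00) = 9.00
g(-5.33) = -5.33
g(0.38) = 0.38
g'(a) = 1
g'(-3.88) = 1.00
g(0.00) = 0.00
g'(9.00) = 1.00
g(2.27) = 2.27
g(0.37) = 0.37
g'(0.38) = 1.00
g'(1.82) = 1.00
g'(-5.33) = 1.00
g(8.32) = 8.32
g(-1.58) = -1.58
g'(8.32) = 1.00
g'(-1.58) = 1.00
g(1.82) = 1.82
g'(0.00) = 1.00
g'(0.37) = 1.00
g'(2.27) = 1.00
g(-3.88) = -3.88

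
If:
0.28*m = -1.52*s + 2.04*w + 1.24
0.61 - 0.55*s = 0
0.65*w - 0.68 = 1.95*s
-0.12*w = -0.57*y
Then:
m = 30.27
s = 1.11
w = 4.37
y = 0.92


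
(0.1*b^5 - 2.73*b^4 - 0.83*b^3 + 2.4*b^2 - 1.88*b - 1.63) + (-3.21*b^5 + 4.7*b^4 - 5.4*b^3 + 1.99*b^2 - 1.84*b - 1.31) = -3.11*b^5 + 1.97*b^4 - 6.23*b^3 + 4.39*b^2 - 3.72*b - 2.94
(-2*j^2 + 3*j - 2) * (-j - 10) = 2*j^3 + 17*j^2 - 28*j + 20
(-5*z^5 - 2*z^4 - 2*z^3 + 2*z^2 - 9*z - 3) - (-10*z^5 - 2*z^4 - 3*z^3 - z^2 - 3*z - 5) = 5*z^5 + z^3 + 3*z^2 - 6*z + 2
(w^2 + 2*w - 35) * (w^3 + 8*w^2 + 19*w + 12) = w^5 + 10*w^4 - 230*w^2 - 641*w - 420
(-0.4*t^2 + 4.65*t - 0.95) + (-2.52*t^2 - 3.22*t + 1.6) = -2.92*t^2 + 1.43*t + 0.65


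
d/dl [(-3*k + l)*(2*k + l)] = -k + 2*l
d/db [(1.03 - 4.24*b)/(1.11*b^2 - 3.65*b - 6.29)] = (4.7064*b^2 - 2.2866*b + 30.4291)/(1.2321*b^4 - 8.103*b^3 - 0.641300000000001*b^2 + 45.917*b + 39.5641)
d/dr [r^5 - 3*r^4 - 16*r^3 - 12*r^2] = r*(5*r^3 - 12*r^2 - 48*r - 24)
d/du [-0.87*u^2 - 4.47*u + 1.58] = -1.74*u - 4.47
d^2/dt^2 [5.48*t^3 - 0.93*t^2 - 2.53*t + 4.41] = 32.88*t - 1.86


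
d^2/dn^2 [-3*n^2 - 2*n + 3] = -6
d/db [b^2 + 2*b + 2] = 2*b + 2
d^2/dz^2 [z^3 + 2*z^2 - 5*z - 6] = 6*z + 4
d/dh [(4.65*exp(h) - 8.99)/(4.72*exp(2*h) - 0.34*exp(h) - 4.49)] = (-21.948*exp(2*h) + 84.8656*exp(h) - 23.9351)*exp(h)/(22.2784*exp(4*h) - 3.2096*exp(3*h) - 42.27*exp(2*h) + 3.0532*exp(h) + 20.1601)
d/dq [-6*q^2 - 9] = -12*q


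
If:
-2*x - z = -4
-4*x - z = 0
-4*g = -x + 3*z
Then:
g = -13/2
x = -2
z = 8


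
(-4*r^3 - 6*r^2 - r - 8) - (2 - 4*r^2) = -4*r^3 - 2*r^2 - r - 10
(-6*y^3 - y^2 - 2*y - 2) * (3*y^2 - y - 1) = -18*y^5 + 3*y^4 + y^3 - 3*y^2 + 4*y + 2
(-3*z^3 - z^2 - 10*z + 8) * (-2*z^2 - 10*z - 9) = 6*z^5 + 32*z^4 + 57*z^3 + 93*z^2 + 10*z - 72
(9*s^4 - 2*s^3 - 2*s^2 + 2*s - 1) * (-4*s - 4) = -36*s^5 - 28*s^4 + 16*s^3 - 4*s + 4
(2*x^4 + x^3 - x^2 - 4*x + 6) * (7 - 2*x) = -4*x^5 + 12*x^4 + 9*x^3 + x^2 - 40*x + 42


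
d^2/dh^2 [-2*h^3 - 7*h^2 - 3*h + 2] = -12*h - 14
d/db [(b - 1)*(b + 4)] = 2*b + 3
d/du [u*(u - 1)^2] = (u - 1)*(3*u - 1)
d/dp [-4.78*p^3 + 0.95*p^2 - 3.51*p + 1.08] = -14.34*p^2 + 1.9*p - 3.51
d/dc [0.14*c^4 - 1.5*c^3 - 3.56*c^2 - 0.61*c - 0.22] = 0.56*c^3 - 4.5*c^2 - 7.12*c - 0.61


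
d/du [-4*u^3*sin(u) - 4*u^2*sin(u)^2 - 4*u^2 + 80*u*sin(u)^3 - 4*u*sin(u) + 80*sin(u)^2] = -4*u^3*cos(u) - 12*u^2*sin(u) - 4*u^2*sin(2*u) + 56*u*cos(u) + 4*u*cos(2*u) - 60*u*cos(3*u) - 12*u + 56*sin(u) + 80*sin(2*u) - 20*sin(3*u)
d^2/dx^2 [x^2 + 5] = 2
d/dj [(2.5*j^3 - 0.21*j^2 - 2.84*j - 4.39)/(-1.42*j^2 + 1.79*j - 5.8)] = (-3.55*j^4 + 8.95*j^3 - 47.9087*j^2 - 10.0316*j + 24.3301)/(2.0164*j^4 - 5.0836*j^3 + 19.6761*j^2 - 20.764*j + 33.64)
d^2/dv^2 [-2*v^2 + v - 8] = -4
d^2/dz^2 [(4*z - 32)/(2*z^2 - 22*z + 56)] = 4*((19 - 3*z)*(z^2 - 11*z + 28) + (z - 8)*(2*z - 11)^2)/(z^2 - 11*z + 28)^3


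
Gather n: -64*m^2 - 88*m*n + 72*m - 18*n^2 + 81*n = -64*m^2 + 72*m - 18*n^2 + n*(81 - 88*m)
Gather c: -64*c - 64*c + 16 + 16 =32 - 128*c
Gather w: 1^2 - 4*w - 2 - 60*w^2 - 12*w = -60*w^2 - 16*w - 1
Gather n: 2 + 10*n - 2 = 10*n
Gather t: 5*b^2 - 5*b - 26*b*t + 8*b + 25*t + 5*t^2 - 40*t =5*b^2 + 3*b + 5*t^2 + t*(-26*b - 15)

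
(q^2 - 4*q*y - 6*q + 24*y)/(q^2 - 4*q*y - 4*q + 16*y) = (q - 6)/(q - 4)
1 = 1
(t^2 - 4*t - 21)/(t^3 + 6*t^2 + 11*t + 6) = (t - 7)/(t^2 + 3*t + 2)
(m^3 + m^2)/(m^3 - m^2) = (m + 1)/(m - 1)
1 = 1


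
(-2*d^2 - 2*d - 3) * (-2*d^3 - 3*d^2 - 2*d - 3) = 4*d^5 + 10*d^4 + 16*d^3 + 19*d^2 + 12*d + 9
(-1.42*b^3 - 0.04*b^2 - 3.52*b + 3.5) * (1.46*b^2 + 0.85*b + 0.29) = -2.0732*b^5 - 1.2654*b^4 - 5.585*b^3 + 2.1064*b^2 + 1.9542*b + 1.015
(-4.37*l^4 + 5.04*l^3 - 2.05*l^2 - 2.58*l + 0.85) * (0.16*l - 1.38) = -0.6992*l^5 + 6.837*l^4 - 7.2832*l^3 + 2.4162*l^2 + 3.6964*l - 1.173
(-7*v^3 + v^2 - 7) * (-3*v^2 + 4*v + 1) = 21*v^5 - 31*v^4 - 3*v^3 + 22*v^2 - 28*v - 7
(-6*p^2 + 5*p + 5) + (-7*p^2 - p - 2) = -13*p^2 + 4*p + 3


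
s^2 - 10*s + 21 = (s - 7)*(s - 3)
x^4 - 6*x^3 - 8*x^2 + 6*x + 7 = (x - 7)*(x - 1)*(x + 1)^2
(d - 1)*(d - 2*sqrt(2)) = d^2 - 2*sqrt(2)*d - d + 2*sqrt(2)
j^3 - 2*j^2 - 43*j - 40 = (j - 8)*(j + 1)*(j + 5)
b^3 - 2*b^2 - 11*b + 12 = (b - 4)*(b - 1)*(b + 3)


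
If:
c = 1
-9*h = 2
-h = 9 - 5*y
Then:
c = 1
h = -2/9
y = 79/45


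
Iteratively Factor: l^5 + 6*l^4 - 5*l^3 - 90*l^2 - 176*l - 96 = (l + 3)*(l^4 + 3*l^3 - 14*l^2 - 48*l - 32) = (l + 2)*(l + 3)*(l^3 + l^2 - 16*l - 16) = (l + 1)*(l + 2)*(l + 3)*(l^2 - 16) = (l - 4)*(l + 1)*(l + 2)*(l + 3)*(l + 4)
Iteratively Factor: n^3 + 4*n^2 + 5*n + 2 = (n + 1)*(n^2 + 3*n + 2) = (n + 1)*(n + 2)*(n + 1)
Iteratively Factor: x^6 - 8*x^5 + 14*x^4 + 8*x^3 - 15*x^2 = (x)*(x^5 - 8*x^4 + 14*x^3 + 8*x^2 - 15*x) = x*(x - 5)*(x^4 - 3*x^3 - x^2 + 3*x) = x^2*(x - 5)*(x^3 - 3*x^2 - x + 3) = x^2*(x - 5)*(x - 3)*(x^2 - 1) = x^2*(x - 5)*(x - 3)*(x + 1)*(x - 1)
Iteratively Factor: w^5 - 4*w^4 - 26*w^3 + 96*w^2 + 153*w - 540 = (w - 5)*(w^4 + w^3 - 21*w^2 - 9*w + 108) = (w - 5)*(w + 3)*(w^3 - 2*w^2 - 15*w + 36) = (w - 5)*(w - 3)*(w + 3)*(w^2 + w - 12) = (w - 5)*(w - 3)*(w + 3)*(w + 4)*(w - 3)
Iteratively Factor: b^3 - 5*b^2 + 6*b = (b - 2)*(b^2 - 3*b) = (b - 3)*(b - 2)*(b)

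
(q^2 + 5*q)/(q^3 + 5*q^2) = 1/q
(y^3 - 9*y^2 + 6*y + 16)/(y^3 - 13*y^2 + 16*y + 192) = (y^2 - y - 2)/(y^2 - 5*y - 24)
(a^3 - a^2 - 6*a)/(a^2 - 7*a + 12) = a*(a + 2)/(a - 4)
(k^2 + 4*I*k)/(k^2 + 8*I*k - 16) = k/(k + 4*I)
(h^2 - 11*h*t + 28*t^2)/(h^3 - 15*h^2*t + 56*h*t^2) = (-h + 4*t)/(h*(-h + 8*t))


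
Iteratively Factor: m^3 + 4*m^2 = (m + 4)*(m^2) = m*(m + 4)*(m)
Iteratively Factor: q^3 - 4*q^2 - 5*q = (q)*(q^2 - 4*q - 5) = q*(q - 5)*(q + 1)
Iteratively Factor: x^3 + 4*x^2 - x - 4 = (x + 1)*(x^2 + 3*x - 4) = (x - 1)*(x + 1)*(x + 4)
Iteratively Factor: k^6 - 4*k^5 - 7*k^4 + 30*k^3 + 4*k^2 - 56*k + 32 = (k - 4)*(k^5 - 7*k^3 + 2*k^2 + 12*k - 8) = (k - 4)*(k + 2)*(k^4 - 2*k^3 - 3*k^2 + 8*k - 4) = (k - 4)*(k - 1)*(k + 2)*(k^3 - k^2 - 4*k + 4) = (k - 4)*(k - 1)^2*(k + 2)*(k^2 - 4) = (k - 4)*(k - 2)*(k - 1)^2*(k + 2)*(k + 2)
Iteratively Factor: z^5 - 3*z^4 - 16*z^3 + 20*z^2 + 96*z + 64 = (z + 2)*(z^4 - 5*z^3 - 6*z^2 + 32*z + 32) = (z + 2)^2*(z^3 - 7*z^2 + 8*z + 16) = (z - 4)*(z + 2)^2*(z^2 - 3*z - 4) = (z - 4)^2*(z + 2)^2*(z + 1)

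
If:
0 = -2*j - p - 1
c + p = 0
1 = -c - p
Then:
No Solution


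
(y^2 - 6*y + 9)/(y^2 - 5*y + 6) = (y - 3)/(y - 2)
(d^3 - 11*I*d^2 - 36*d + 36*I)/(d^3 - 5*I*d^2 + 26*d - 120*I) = (d^2 - 5*I*d - 6)/(d^2 + I*d + 20)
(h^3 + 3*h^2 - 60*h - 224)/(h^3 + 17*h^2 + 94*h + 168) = (h - 8)/(h + 6)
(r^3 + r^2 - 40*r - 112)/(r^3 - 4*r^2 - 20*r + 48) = (r^2 - 3*r - 28)/(r^2 - 8*r + 12)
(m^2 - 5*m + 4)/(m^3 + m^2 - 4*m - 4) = (m^2 - 5*m + 4)/(m^3 + m^2 - 4*m - 4)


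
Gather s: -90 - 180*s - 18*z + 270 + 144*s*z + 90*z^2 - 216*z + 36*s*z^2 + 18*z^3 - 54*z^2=s*(36*z^2 + 144*z - 180) + 18*z^3 + 36*z^2 - 234*z + 180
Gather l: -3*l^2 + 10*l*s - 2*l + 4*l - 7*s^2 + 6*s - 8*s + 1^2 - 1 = -3*l^2 + l*(10*s + 2) - 7*s^2 - 2*s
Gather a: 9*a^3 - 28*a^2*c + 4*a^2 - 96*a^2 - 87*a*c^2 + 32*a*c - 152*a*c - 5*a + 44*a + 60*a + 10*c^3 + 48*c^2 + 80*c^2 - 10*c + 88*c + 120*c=9*a^3 + a^2*(-28*c - 92) + a*(-87*c^2 - 120*c + 99) + 10*c^3 + 128*c^2 + 198*c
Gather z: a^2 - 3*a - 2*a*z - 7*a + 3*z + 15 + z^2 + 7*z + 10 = a^2 - 10*a + z^2 + z*(10 - 2*a) + 25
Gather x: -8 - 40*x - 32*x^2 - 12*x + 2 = -32*x^2 - 52*x - 6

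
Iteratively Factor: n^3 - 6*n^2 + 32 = (n + 2)*(n^2 - 8*n + 16) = (n - 4)*(n + 2)*(n - 4)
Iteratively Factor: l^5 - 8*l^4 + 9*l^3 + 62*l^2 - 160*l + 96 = (l - 4)*(l^4 - 4*l^3 - 7*l^2 + 34*l - 24) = (l - 4)*(l + 3)*(l^3 - 7*l^2 + 14*l - 8) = (l - 4)*(l - 2)*(l + 3)*(l^2 - 5*l + 4) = (l - 4)*(l - 2)*(l - 1)*(l + 3)*(l - 4)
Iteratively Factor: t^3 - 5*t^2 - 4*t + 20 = (t - 5)*(t^2 - 4) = (t - 5)*(t - 2)*(t + 2)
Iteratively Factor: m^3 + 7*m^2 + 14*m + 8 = (m + 4)*(m^2 + 3*m + 2) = (m + 1)*(m + 4)*(m + 2)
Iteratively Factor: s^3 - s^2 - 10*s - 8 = (s + 2)*(s^2 - 3*s - 4) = (s - 4)*(s + 2)*(s + 1)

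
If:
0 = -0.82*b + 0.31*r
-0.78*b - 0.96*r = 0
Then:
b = 0.00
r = 0.00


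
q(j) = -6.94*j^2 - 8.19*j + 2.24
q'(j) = -13.88*j - 8.19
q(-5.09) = -135.88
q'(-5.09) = 62.46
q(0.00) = 2.24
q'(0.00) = -8.19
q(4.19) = -153.92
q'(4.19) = -66.35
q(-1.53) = -1.48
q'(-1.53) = 13.05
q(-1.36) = 0.54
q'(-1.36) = 10.69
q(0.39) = -2.01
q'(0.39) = -13.60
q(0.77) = -8.18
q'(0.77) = -18.88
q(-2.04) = -9.93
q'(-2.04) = 20.13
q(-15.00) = -1436.41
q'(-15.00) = 200.01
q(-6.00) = -198.46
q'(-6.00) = 75.09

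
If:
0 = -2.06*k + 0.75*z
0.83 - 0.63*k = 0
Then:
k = 1.32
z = 3.62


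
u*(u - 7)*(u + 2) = u^3 - 5*u^2 - 14*u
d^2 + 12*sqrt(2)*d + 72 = (d + 6*sqrt(2))^2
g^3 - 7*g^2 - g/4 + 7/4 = (g - 7)*(g - 1/2)*(g + 1/2)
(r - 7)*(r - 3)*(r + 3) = r^3 - 7*r^2 - 9*r + 63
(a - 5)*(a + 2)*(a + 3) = a^3 - 19*a - 30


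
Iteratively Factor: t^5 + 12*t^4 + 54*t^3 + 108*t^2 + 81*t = (t + 3)*(t^4 + 9*t^3 + 27*t^2 + 27*t) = (t + 3)^2*(t^3 + 6*t^2 + 9*t) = (t + 3)^3*(t^2 + 3*t) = (t + 3)^4*(t)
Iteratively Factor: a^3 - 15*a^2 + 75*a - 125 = (a - 5)*(a^2 - 10*a + 25) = (a - 5)^2*(a - 5)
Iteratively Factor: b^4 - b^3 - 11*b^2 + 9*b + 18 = (b + 3)*(b^3 - 4*b^2 + b + 6) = (b - 2)*(b + 3)*(b^2 - 2*b - 3) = (b - 3)*(b - 2)*(b + 3)*(b + 1)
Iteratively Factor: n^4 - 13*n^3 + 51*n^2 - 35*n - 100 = (n - 5)*(n^3 - 8*n^2 + 11*n + 20) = (n - 5)*(n - 4)*(n^2 - 4*n - 5) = (n - 5)^2*(n - 4)*(n + 1)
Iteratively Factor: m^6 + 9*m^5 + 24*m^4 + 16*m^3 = (m + 4)*(m^5 + 5*m^4 + 4*m^3) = m*(m + 4)*(m^4 + 5*m^3 + 4*m^2) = m^2*(m + 4)*(m^3 + 5*m^2 + 4*m) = m^2*(m + 1)*(m + 4)*(m^2 + 4*m) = m^2*(m + 1)*(m + 4)^2*(m)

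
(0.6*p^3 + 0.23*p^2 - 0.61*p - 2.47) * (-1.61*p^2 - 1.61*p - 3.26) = -0.966*p^5 - 1.3363*p^4 - 1.3442*p^3 + 4.209*p^2 + 5.9653*p + 8.0522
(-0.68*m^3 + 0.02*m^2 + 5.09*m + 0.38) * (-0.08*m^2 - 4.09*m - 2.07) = 0.0544*m^5 + 2.7796*m^4 + 0.9186*m^3 - 20.8899*m^2 - 12.0905*m - 0.7866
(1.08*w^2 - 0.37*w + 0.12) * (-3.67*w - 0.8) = -3.9636*w^3 + 0.4939*w^2 - 0.1444*w - 0.096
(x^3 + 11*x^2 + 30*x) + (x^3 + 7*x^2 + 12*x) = 2*x^3 + 18*x^2 + 42*x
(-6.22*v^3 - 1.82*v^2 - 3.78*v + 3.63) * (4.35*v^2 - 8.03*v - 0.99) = -27.057*v^5 + 42.0296*v^4 + 4.3294*v^3 + 47.9457*v^2 - 25.4067*v - 3.5937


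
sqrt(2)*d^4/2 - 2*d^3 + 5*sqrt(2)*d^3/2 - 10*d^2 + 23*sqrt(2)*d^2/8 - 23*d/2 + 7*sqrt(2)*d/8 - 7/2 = (d + 1/2)*(d + 7/2)*(d - 2*sqrt(2))*(sqrt(2)*d/2 + sqrt(2)/2)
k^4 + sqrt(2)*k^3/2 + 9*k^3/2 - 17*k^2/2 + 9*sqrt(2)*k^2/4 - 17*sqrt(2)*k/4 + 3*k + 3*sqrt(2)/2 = (k - 1)*(k - 1/2)*(k + 6)*(k + sqrt(2)/2)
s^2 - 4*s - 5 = (s - 5)*(s + 1)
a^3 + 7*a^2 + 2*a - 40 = (a - 2)*(a + 4)*(a + 5)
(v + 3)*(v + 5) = v^2 + 8*v + 15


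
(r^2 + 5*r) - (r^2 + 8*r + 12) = -3*r - 12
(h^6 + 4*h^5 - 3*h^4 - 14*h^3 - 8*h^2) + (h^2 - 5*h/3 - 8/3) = h^6 + 4*h^5 - 3*h^4 - 14*h^3 - 7*h^2 - 5*h/3 - 8/3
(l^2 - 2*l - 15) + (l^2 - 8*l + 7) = 2*l^2 - 10*l - 8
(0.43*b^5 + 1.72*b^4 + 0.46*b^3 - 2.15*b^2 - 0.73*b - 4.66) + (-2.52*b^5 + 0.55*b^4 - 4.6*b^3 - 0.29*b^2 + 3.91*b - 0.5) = -2.09*b^5 + 2.27*b^4 - 4.14*b^3 - 2.44*b^2 + 3.18*b - 5.16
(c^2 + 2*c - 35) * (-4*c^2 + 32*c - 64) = -4*c^4 + 24*c^3 + 140*c^2 - 1248*c + 2240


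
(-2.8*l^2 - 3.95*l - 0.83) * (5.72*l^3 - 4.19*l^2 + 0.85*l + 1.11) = -16.016*l^5 - 10.862*l^4 + 9.4229*l^3 - 2.9878*l^2 - 5.09*l - 0.9213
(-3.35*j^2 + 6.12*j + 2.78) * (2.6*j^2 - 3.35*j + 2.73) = -8.71*j^4 + 27.1345*j^3 - 22.4195*j^2 + 7.3946*j + 7.5894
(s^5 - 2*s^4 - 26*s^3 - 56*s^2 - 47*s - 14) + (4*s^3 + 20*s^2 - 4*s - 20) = s^5 - 2*s^4 - 22*s^3 - 36*s^2 - 51*s - 34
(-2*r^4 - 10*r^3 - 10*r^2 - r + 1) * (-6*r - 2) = 12*r^5 + 64*r^4 + 80*r^3 + 26*r^2 - 4*r - 2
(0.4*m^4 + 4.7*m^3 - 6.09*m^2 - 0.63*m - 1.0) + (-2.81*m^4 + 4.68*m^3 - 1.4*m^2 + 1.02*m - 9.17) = -2.41*m^4 + 9.38*m^3 - 7.49*m^2 + 0.39*m - 10.17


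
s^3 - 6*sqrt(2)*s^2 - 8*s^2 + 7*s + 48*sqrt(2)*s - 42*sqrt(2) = (s - 7)*(s - 1)*(s - 6*sqrt(2))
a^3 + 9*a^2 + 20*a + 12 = (a + 1)*(a + 2)*(a + 6)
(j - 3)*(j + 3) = j^2 - 9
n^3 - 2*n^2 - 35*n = n*(n - 7)*(n + 5)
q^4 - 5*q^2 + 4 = (q - 2)*(q - 1)*(q + 1)*(q + 2)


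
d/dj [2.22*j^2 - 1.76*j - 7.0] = 4.44*j - 1.76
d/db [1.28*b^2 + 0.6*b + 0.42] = 2.56*b + 0.6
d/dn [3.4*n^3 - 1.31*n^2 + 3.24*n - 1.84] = 10.2*n^2 - 2.62*n + 3.24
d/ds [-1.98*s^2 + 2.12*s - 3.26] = 2.12 - 3.96*s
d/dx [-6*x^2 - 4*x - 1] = -12*x - 4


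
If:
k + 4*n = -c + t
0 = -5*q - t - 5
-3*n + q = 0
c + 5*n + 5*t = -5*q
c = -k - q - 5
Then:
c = 25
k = -30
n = 0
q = 0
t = -5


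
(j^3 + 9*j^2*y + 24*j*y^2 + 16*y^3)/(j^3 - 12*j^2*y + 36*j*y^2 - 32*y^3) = (j^3 + 9*j^2*y + 24*j*y^2 + 16*y^3)/(j^3 - 12*j^2*y + 36*j*y^2 - 32*y^3)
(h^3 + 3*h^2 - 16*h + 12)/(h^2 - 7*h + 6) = (h^2 + 4*h - 12)/(h - 6)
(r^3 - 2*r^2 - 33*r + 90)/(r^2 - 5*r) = r + 3 - 18/r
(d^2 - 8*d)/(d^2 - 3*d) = (d - 8)/(d - 3)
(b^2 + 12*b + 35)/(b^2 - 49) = (b + 5)/(b - 7)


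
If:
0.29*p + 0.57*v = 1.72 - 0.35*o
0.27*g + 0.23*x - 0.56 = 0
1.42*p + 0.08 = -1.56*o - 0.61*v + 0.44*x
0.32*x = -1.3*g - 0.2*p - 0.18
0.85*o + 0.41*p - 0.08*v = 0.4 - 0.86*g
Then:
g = -0.26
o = 2.77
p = -3.60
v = 3.15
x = 2.74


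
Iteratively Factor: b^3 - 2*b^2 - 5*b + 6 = (b - 1)*(b^2 - b - 6) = (b - 1)*(b + 2)*(b - 3)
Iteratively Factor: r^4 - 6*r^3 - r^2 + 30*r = (r - 5)*(r^3 - r^2 - 6*r) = (r - 5)*(r - 3)*(r^2 + 2*r) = (r - 5)*(r - 3)*(r + 2)*(r)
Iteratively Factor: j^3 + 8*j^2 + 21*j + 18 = (j + 3)*(j^2 + 5*j + 6) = (j + 3)^2*(j + 2)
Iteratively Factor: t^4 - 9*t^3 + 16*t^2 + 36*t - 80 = (t - 4)*(t^3 - 5*t^2 - 4*t + 20) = (t - 5)*(t - 4)*(t^2 - 4) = (t - 5)*(t - 4)*(t - 2)*(t + 2)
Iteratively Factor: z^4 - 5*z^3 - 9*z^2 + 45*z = (z - 3)*(z^3 - 2*z^2 - 15*z) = z*(z - 3)*(z^2 - 2*z - 15) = z*(z - 5)*(z - 3)*(z + 3)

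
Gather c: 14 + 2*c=2*c + 14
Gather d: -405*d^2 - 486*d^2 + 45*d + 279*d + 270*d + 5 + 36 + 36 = -891*d^2 + 594*d + 77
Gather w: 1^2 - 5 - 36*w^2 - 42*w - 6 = -36*w^2 - 42*w - 10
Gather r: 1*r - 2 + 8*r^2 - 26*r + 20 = 8*r^2 - 25*r + 18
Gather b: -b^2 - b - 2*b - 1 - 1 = -b^2 - 3*b - 2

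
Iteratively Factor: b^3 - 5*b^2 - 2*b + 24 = (b - 4)*(b^2 - b - 6) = (b - 4)*(b - 3)*(b + 2)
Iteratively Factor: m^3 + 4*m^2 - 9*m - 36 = (m - 3)*(m^2 + 7*m + 12) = (m - 3)*(m + 3)*(m + 4)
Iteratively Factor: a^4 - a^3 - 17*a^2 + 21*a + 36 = (a - 3)*(a^3 + 2*a^2 - 11*a - 12) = (a - 3)^2*(a^2 + 5*a + 4) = (a - 3)^2*(a + 1)*(a + 4)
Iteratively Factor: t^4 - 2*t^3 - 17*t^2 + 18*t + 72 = (t - 4)*(t^3 + 2*t^2 - 9*t - 18) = (t - 4)*(t + 3)*(t^2 - t - 6) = (t - 4)*(t - 3)*(t + 3)*(t + 2)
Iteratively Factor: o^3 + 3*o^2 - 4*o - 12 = (o + 2)*(o^2 + o - 6) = (o - 2)*(o + 2)*(o + 3)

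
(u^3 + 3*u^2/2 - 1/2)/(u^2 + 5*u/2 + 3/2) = (2*u^2 + u - 1)/(2*u + 3)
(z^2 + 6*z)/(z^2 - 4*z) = (z + 6)/(z - 4)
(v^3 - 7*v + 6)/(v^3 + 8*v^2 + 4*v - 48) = (v^2 + 2*v - 3)/(v^2 + 10*v + 24)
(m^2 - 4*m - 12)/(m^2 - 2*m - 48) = (-m^2 + 4*m + 12)/(-m^2 + 2*m + 48)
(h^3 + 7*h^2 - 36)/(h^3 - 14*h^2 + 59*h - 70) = (h^2 + 9*h + 18)/(h^2 - 12*h + 35)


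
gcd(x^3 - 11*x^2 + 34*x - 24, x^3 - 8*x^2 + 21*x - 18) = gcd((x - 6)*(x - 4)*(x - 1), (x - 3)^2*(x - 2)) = 1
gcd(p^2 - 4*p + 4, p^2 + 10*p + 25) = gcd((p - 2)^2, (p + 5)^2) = 1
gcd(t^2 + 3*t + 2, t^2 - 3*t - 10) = t + 2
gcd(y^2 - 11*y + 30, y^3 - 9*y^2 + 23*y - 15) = y - 5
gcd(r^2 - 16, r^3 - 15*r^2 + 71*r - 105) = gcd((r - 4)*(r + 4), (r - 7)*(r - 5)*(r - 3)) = 1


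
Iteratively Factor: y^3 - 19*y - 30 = (y + 2)*(y^2 - 2*y - 15) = (y - 5)*(y + 2)*(y + 3)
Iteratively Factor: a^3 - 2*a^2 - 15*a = (a)*(a^2 - 2*a - 15) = a*(a + 3)*(a - 5)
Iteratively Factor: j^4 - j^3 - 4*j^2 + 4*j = (j)*(j^3 - j^2 - 4*j + 4) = j*(j - 1)*(j^2 - 4) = j*(j - 2)*(j - 1)*(j + 2)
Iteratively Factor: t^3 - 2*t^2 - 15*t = (t - 5)*(t^2 + 3*t) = (t - 5)*(t + 3)*(t)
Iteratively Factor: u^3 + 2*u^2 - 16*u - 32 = (u + 4)*(u^2 - 2*u - 8) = (u - 4)*(u + 4)*(u + 2)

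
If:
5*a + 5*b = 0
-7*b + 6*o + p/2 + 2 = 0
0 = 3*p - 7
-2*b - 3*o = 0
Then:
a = -19/66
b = 19/66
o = -19/99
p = 7/3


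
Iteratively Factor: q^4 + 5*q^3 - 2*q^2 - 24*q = (q + 4)*(q^3 + q^2 - 6*q) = (q - 2)*(q + 4)*(q^2 + 3*q) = (q - 2)*(q + 3)*(q + 4)*(q)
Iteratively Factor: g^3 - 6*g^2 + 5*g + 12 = (g + 1)*(g^2 - 7*g + 12) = (g - 4)*(g + 1)*(g - 3)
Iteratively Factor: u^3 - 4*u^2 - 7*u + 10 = (u - 1)*(u^2 - 3*u - 10) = (u - 5)*(u - 1)*(u + 2)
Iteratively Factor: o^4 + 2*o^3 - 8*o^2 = (o - 2)*(o^3 + 4*o^2) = o*(o - 2)*(o^2 + 4*o) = o*(o - 2)*(o + 4)*(o)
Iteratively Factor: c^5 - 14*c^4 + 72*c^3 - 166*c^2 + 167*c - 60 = (c - 3)*(c^4 - 11*c^3 + 39*c^2 - 49*c + 20) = (c - 5)*(c - 3)*(c^3 - 6*c^2 + 9*c - 4) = (c - 5)*(c - 3)*(c - 1)*(c^2 - 5*c + 4) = (c - 5)*(c - 4)*(c - 3)*(c - 1)*(c - 1)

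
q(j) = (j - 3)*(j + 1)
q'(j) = 2*j - 2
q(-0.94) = -0.24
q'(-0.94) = -3.88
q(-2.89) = 11.13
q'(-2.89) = -7.78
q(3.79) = 3.78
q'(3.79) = 5.58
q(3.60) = 2.76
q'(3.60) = 5.20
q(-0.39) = -2.07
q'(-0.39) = -2.78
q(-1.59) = 2.71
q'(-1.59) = -5.18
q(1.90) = -3.19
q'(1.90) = 1.80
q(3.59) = 2.71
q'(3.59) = 5.18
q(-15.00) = 252.00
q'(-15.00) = -32.00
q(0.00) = -3.00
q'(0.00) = -2.00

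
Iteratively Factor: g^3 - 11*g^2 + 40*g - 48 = (g - 3)*(g^2 - 8*g + 16) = (g - 4)*(g - 3)*(g - 4)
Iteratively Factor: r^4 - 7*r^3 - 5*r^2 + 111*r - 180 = (r + 4)*(r^3 - 11*r^2 + 39*r - 45) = (r - 5)*(r + 4)*(r^2 - 6*r + 9) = (r - 5)*(r - 3)*(r + 4)*(r - 3)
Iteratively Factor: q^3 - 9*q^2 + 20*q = (q - 4)*(q^2 - 5*q) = q*(q - 4)*(q - 5)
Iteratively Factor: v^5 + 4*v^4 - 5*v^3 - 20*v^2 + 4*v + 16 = (v - 2)*(v^4 + 6*v^3 + 7*v^2 - 6*v - 8) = (v - 2)*(v - 1)*(v^3 + 7*v^2 + 14*v + 8) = (v - 2)*(v - 1)*(v + 2)*(v^2 + 5*v + 4) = (v - 2)*(v - 1)*(v + 2)*(v + 4)*(v + 1)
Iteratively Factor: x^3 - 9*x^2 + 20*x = (x - 4)*(x^2 - 5*x) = (x - 5)*(x - 4)*(x)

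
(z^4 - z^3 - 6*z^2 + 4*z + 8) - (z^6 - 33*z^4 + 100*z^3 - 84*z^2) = -z^6 + 34*z^4 - 101*z^3 + 78*z^2 + 4*z + 8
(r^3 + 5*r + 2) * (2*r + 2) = 2*r^4 + 2*r^3 + 10*r^2 + 14*r + 4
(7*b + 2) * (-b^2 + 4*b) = -7*b^3 + 26*b^2 + 8*b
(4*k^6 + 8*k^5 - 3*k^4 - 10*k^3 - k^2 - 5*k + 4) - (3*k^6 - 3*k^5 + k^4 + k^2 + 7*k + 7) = k^6 + 11*k^5 - 4*k^4 - 10*k^3 - 2*k^2 - 12*k - 3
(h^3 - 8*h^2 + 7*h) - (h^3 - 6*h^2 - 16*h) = -2*h^2 + 23*h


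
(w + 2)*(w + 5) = w^2 + 7*w + 10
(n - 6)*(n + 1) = n^2 - 5*n - 6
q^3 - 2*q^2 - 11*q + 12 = (q - 4)*(q - 1)*(q + 3)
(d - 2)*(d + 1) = d^2 - d - 2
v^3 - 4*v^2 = v^2*(v - 4)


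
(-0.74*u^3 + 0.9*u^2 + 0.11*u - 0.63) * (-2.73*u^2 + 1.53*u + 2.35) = 2.0202*u^5 - 3.5892*u^4 - 0.6623*u^3 + 4.0032*u^2 - 0.7054*u - 1.4805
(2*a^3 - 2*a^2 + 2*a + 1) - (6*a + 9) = 2*a^3 - 2*a^2 - 4*a - 8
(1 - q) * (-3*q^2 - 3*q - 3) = 3*q^3 - 3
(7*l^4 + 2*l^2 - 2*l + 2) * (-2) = -14*l^4 - 4*l^2 + 4*l - 4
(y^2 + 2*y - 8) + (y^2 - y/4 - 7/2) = 2*y^2 + 7*y/4 - 23/2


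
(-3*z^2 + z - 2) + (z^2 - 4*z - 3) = -2*z^2 - 3*z - 5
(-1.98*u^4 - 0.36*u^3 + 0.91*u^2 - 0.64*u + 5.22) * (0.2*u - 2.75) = -0.396*u^5 + 5.373*u^4 + 1.172*u^3 - 2.6305*u^2 + 2.804*u - 14.355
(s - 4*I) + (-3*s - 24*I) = -2*s - 28*I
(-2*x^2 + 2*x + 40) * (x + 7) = -2*x^3 - 12*x^2 + 54*x + 280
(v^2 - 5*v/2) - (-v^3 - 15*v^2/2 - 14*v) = v^3 + 17*v^2/2 + 23*v/2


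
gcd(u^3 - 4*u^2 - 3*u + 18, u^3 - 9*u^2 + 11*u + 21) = u - 3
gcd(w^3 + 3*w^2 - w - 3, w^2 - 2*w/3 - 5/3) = w + 1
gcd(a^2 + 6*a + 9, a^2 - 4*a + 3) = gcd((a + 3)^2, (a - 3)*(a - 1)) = 1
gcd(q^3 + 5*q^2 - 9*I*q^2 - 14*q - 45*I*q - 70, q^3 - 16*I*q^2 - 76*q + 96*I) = q - 2*I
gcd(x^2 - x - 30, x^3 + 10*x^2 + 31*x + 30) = x + 5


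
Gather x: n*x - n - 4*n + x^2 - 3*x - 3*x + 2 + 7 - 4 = -5*n + x^2 + x*(n - 6) + 5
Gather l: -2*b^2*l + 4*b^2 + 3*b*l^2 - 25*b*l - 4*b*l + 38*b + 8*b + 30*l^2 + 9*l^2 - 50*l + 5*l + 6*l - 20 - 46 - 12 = 4*b^2 + 46*b + l^2*(3*b + 39) + l*(-2*b^2 - 29*b - 39) - 78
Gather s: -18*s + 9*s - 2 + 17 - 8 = 7 - 9*s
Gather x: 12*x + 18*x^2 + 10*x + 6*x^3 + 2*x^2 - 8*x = 6*x^3 + 20*x^2 + 14*x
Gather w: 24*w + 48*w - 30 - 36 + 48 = 72*w - 18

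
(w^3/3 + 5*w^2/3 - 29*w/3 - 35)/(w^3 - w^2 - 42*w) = (-w^3 - 5*w^2 + 29*w + 105)/(3*w*(-w^2 + w + 42))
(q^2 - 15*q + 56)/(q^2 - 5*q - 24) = (q - 7)/(q + 3)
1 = 1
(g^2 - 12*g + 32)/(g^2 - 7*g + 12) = (g - 8)/(g - 3)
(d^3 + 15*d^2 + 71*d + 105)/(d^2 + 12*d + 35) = d + 3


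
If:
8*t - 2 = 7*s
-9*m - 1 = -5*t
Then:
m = 5*t/9 - 1/9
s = 8*t/7 - 2/7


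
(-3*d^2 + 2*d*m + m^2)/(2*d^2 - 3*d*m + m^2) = (-3*d - m)/(2*d - m)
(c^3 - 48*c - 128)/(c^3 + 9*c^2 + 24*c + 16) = (c - 8)/(c + 1)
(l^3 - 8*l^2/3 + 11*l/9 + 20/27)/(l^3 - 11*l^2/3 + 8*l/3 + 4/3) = (l^2 - 3*l + 20/9)/(l^2 - 4*l + 4)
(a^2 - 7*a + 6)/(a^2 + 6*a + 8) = (a^2 - 7*a + 6)/(a^2 + 6*a + 8)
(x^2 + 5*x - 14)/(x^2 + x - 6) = (x + 7)/(x + 3)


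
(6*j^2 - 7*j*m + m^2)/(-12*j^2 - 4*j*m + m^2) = (-j + m)/(2*j + m)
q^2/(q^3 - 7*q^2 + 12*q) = q/(q^2 - 7*q + 12)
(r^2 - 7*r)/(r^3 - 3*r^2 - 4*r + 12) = r*(r - 7)/(r^3 - 3*r^2 - 4*r + 12)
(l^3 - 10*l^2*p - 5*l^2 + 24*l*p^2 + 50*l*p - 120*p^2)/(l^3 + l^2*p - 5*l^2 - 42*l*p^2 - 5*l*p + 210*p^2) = (l - 4*p)/(l + 7*p)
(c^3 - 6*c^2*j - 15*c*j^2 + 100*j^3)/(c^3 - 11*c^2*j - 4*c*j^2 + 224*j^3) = (c^2 - 10*c*j + 25*j^2)/(c^2 - 15*c*j + 56*j^2)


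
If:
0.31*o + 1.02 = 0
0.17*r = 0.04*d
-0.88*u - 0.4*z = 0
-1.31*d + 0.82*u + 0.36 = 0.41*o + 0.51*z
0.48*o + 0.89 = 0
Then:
No Solution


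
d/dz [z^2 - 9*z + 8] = 2*z - 9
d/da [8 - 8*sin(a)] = -8*cos(a)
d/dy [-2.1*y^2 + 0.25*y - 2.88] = 0.25 - 4.2*y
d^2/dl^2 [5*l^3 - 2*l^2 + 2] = 30*l - 4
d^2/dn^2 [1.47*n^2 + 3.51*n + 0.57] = 2.94000000000000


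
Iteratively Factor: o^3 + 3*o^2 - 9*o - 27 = (o + 3)*(o^2 - 9) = (o + 3)^2*(o - 3)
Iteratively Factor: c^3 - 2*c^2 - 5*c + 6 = (c - 1)*(c^2 - c - 6) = (c - 1)*(c + 2)*(c - 3)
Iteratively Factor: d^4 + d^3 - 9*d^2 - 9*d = (d + 3)*(d^3 - 2*d^2 - 3*d) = (d - 3)*(d + 3)*(d^2 + d) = (d - 3)*(d + 1)*(d + 3)*(d)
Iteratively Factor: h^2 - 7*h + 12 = (h - 4)*(h - 3)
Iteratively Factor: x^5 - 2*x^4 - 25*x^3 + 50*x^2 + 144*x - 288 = (x - 3)*(x^4 + x^3 - 22*x^2 - 16*x + 96) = (x - 3)*(x + 3)*(x^3 - 2*x^2 - 16*x + 32) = (x - 3)*(x - 2)*(x + 3)*(x^2 - 16) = (x - 3)*(x - 2)*(x + 3)*(x + 4)*(x - 4)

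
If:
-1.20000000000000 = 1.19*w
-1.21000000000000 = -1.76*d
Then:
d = 0.69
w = -1.01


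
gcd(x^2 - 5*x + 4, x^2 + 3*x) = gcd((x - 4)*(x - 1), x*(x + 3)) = 1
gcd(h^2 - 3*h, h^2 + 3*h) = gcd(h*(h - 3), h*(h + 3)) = h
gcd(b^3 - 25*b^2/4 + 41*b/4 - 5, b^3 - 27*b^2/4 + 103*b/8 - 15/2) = b^2 - 21*b/4 + 5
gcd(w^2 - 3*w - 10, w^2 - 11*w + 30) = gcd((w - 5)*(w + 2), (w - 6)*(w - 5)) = w - 5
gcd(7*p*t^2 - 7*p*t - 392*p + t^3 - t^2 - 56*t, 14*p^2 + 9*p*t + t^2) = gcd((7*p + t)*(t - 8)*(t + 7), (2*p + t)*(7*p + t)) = 7*p + t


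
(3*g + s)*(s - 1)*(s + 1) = 3*g*s^2 - 3*g + s^3 - s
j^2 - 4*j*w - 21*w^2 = (j - 7*w)*(j + 3*w)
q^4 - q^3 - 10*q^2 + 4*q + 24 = (q - 3)*(q - 2)*(q + 2)^2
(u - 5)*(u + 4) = u^2 - u - 20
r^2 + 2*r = r*(r + 2)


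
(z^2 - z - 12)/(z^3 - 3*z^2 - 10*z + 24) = 1/(z - 2)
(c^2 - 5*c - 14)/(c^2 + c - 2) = (c - 7)/(c - 1)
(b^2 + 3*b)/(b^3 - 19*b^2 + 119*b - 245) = b*(b + 3)/(b^3 - 19*b^2 + 119*b - 245)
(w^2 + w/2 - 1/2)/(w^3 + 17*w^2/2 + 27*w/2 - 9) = (w + 1)/(w^2 + 9*w + 18)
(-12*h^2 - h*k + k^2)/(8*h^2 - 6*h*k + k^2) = (-3*h - k)/(2*h - k)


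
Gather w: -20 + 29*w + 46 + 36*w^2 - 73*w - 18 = 36*w^2 - 44*w + 8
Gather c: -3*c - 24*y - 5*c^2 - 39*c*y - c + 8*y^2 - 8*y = -5*c^2 + c*(-39*y - 4) + 8*y^2 - 32*y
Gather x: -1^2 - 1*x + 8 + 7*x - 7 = 6*x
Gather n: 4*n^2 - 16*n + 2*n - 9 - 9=4*n^2 - 14*n - 18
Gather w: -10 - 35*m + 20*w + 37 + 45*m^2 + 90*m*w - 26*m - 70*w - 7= 45*m^2 - 61*m + w*(90*m - 50) + 20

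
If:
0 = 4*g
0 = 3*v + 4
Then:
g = 0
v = -4/3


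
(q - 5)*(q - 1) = q^2 - 6*q + 5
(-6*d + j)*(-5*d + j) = 30*d^2 - 11*d*j + j^2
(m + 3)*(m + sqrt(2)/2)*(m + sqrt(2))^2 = m^4 + 3*m^3 + 5*sqrt(2)*m^3/2 + 4*m^2 + 15*sqrt(2)*m^2/2 + sqrt(2)*m + 12*m + 3*sqrt(2)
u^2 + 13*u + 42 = (u + 6)*(u + 7)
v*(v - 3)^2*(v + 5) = v^4 - v^3 - 21*v^2 + 45*v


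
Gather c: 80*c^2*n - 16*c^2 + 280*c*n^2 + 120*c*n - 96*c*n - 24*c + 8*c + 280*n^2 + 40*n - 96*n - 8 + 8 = c^2*(80*n - 16) + c*(280*n^2 + 24*n - 16) + 280*n^2 - 56*n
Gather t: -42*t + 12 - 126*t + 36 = 48 - 168*t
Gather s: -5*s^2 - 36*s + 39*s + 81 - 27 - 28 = -5*s^2 + 3*s + 26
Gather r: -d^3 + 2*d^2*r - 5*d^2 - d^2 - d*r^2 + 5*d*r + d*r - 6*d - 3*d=-d^3 - 6*d^2 - d*r^2 - 9*d + r*(2*d^2 + 6*d)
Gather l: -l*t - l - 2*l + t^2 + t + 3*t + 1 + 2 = l*(-t - 3) + t^2 + 4*t + 3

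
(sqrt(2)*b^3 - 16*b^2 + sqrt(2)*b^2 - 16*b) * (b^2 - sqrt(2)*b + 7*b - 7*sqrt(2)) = sqrt(2)*b^5 - 18*b^4 + 8*sqrt(2)*b^4 - 144*b^3 + 23*sqrt(2)*b^3 - 126*b^2 + 128*sqrt(2)*b^2 + 112*sqrt(2)*b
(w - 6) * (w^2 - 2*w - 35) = w^3 - 8*w^2 - 23*w + 210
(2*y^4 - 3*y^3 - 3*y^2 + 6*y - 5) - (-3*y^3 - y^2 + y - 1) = 2*y^4 - 2*y^2 + 5*y - 4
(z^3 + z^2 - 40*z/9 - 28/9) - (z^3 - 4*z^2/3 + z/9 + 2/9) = 7*z^2/3 - 41*z/9 - 10/3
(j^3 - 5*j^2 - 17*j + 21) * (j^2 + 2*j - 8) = j^5 - 3*j^4 - 35*j^3 + 27*j^2 + 178*j - 168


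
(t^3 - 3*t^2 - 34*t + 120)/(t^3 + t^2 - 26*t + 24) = (t - 5)/(t - 1)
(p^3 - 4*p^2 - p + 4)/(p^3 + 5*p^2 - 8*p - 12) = (p^2 - 5*p + 4)/(p^2 + 4*p - 12)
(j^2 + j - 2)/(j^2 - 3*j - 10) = (j - 1)/(j - 5)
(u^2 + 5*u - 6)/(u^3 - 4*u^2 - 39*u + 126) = (u - 1)/(u^2 - 10*u + 21)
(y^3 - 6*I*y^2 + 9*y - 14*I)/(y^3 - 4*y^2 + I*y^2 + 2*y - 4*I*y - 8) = (y - 7*I)/(y - 4)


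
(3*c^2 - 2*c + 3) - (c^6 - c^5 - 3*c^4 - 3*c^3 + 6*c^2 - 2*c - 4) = -c^6 + c^5 + 3*c^4 + 3*c^3 - 3*c^2 + 7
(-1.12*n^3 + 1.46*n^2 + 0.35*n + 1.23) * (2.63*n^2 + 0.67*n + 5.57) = -2.9456*n^5 + 3.0894*n^4 - 4.3397*n^3 + 11.6016*n^2 + 2.7736*n + 6.8511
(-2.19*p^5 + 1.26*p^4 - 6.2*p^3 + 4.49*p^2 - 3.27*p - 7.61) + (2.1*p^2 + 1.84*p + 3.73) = -2.19*p^5 + 1.26*p^4 - 6.2*p^3 + 6.59*p^2 - 1.43*p - 3.88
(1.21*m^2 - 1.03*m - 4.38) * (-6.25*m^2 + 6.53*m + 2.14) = -7.5625*m^4 + 14.3388*m^3 + 23.2385*m^2 - 30.8056*m - 9.3732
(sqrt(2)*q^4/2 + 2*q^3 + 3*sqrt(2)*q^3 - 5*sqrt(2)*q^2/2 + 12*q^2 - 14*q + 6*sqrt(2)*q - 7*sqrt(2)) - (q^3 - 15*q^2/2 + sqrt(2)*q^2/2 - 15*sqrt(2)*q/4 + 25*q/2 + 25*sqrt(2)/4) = sqrt(2)*q^4/2 + q^3 + 3*sqrt(2)*q^3 - 3*sqrt(2)*q^2 + 39*q^2/2 - 53*q/2 + 39*sqrt(2)*q/4 - 53*sqrt(2)/4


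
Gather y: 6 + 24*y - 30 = 24*y - 24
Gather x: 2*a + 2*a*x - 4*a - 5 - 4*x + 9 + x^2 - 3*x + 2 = -2*a + x^2 + x*(2*a - 7) + 6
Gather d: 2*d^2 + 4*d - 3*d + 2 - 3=2*d^2 + d - 1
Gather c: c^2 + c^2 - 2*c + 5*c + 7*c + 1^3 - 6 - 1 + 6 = 2*c^2 + 10*c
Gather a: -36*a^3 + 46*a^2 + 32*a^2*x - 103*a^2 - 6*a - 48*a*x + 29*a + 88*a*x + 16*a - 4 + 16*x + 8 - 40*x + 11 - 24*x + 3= -36*a^3 + a^2*(32*x - 57) + a*(40*x + 39) - 48*x + 18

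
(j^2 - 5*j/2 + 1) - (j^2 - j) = 1 - 3*j/2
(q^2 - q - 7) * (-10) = -10*q^2 + 10*q + 70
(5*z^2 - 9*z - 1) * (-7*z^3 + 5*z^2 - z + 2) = -35*z^5 + 88*z^4 - 43*z^3 + 14*z^2 - 17*z - 2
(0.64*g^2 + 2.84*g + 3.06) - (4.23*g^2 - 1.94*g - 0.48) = -3.59*g^2 + 4.78*g + 3.54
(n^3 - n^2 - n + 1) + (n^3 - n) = 2*n^3 - n^2 - 2*n + 1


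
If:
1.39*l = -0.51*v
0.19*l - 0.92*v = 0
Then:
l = 0.00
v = 0.00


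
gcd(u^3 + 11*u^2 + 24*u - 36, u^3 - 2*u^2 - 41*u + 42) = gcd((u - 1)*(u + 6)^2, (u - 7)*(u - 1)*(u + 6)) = u^2 + 5*u - 6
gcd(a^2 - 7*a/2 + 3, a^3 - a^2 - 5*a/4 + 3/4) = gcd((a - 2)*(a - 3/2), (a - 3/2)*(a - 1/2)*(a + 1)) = a - 3/2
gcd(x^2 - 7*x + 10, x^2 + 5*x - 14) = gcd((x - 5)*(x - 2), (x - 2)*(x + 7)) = x - 2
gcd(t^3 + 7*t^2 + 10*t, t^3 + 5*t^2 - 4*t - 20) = t^2 + 7*t + 10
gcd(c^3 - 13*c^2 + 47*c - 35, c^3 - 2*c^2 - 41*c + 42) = c^2 - 8*c + 7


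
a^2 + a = a*(a + 1)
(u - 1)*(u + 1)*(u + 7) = u^3 + 7*u^2 - u - 7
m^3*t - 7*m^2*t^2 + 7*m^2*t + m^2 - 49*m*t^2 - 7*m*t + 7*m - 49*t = (m + 7)*(m - 7*t)*(m*t + 1)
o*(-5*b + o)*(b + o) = -5*b^2*o - 4*b*o^2 + o^3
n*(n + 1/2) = n^2 + n/2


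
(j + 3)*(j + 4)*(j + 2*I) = j^3 + 7*j^2 + 2*I*j^2 + 12*j + 14*I*j + 24*I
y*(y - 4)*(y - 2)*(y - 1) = y^4 - 7*y^3 + 14*y^2 - 8*y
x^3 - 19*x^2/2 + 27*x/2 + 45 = (x - 6)*(x - 5)*(x + 3/2)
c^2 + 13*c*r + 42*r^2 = (c + 6*r)*(c + 7*r)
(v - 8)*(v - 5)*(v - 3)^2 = v^4 - 19*v^3 + 127*v^2 - 357*v + 360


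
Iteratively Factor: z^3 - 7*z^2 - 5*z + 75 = (z - 5)*(z^2 - 2*z - 15) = (z - 5)*(z + 3)*(z - 5)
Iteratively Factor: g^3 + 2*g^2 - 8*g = (g)*(g^2 + 2*g - 8) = g*(g - 2)*(g + 4)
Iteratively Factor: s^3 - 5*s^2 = (s - 5)*(s^2) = s*(s - 5)*(s)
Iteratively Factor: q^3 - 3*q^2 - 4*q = (q - 4)*(q^2 + q) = q*(q - 4)*(q + 1)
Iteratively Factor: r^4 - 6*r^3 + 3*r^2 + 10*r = (r + 1)*(r^3 - 7*r^2 + 10*r) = (r - 5)*(r + 1)*(r^2 - 2*r) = (r - 5)*(r - 2)*(r + 1)*(r)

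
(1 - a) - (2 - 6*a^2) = 6*a^2 - a - 1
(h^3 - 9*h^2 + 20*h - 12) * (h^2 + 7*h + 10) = h^5 - 2*h^4 - 33*h^3 + 38*h^2 + 116*h - 120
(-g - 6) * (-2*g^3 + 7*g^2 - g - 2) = 2*g^4 + 5*g^3 - 41*g^2 + 8*g + 12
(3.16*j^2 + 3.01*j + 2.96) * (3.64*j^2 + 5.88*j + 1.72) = 11.5024*j^4 + 29.5372*j^3 + 33.9084*j^2 + 22.582*j + 5.0912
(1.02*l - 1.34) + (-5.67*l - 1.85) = -4.65*l - 3.19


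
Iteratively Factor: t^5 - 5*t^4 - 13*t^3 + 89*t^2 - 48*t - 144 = (t - 4)*(t^4 - t^3 - 17*t^2 + 21*t + 36) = (t - 4)*(t - 3)*(t^3 + 2*t^2 - 11*t - 12) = (t - 4)*(t - 3)*(t + 1)*(t^2 + t - 12) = (t - 4)*(t - 3)*(t + 1)*(t + 4)*(t - 3)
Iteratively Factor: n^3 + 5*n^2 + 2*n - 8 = (n - 1)*(n^2 + 6*n + 8) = (n - 1)*(n + 4)*(n + 2)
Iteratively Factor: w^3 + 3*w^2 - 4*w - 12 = (w - 2)*(w^2 + 5*w + 6) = (w - 2)*(w + 2)*(w + 3)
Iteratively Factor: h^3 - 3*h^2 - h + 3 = (h - 1)*(h^2 - 2*h - 3) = (h - 1)*(h + 1)*(h - 3)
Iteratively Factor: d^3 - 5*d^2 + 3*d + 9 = (d - 3)*(d^2 - 2*d - 3) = (d - 3)*(d + 1)*(d - 3)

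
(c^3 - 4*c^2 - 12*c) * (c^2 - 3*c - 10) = c^5 - 7*c^4 - 10*c^3 + 76*c^2 + 120*c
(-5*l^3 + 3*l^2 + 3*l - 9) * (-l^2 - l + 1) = 5*l^5 + 2*l^4 - 11*l^3 + 9*l^2 + 12*l - 9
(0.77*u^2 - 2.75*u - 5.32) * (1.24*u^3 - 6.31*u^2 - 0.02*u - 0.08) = 0.9548*u^5 - 8.2687*u^4 + 10.7403*u^3 + 33.5626*u^2 + 0.3264*u + 0.4256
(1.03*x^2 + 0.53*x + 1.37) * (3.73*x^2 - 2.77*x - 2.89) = 3.8419*x^4 - 0.8762*x^3 + 0.6653*x^2 - 5.3266*x - 3.9593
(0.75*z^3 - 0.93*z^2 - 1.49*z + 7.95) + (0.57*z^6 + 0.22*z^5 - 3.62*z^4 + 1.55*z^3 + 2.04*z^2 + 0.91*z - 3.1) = 0.57*z^6 + 0.22*z^5 - 3.62*z^4 + 2.3*z^3 + 1.11*z^2 - 0.58*z + 4.85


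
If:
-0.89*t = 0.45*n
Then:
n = -1.97777777777778*t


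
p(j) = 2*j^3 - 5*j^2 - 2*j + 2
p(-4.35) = -248.54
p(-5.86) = -560.44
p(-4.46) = -265.97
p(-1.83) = -23.34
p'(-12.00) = 982.00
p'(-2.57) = 63.33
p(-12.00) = -4150.00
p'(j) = 6*j^2 - 10*j - 2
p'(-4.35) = 155.04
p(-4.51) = -274.15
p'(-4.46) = 161.95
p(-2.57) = -59.83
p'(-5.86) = 262.64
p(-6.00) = -598.00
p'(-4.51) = 165.14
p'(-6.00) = 274.00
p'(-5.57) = 239.85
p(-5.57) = -487.60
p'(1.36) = -4.50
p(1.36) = -4.94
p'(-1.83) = 36.39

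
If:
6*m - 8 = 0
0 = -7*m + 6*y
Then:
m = 4/3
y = 14/9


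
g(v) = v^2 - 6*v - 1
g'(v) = 2*v - 6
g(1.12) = -6.47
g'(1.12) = -3.76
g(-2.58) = 21.14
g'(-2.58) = -11.16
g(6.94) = 5.52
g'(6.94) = 7.88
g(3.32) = -9.90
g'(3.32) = 0.64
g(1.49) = -7.72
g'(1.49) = -3.02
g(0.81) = -5.20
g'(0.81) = -4.38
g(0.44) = -3.45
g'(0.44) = -5.12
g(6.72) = 3.84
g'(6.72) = 7.44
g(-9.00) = 134.00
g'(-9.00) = -24.00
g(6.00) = -1.00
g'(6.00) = 6.00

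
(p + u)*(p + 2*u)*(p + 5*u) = p^3 + 8*p^2*u + 17*p*u^2 + 10*u^3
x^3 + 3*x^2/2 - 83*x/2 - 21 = (x - 6)*(x + 1/2)*(x + 7)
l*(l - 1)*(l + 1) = l^3 - l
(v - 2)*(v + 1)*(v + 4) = v^3 + 3*v^2 - 6*v - 8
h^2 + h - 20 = (h - 4)*(h + 5)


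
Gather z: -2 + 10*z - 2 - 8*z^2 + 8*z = -8*z^2 + 18*z - 4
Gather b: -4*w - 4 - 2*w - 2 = -6*w - 6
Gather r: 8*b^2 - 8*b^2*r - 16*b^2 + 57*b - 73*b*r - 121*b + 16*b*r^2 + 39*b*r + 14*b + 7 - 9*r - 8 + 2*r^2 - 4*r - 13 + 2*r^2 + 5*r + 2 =-8*b^2 - 50*b + r^2*(16*b + 4) + r*(-8*b^2 - 34*b - 8) - 12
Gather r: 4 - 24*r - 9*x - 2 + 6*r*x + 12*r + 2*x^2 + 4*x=r*(6*x - 12) + 2*x^2 - 5*x + 2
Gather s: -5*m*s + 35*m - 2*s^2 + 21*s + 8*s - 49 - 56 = 35*m - 2*s^2 + s*(29 - 5*m) - 105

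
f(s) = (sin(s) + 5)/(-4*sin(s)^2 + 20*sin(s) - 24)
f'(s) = (8*sin(s)*cos(s) - 20*cos(s))*(sin(s) + 5)/(-4*sin(s)^2 + 20*sin(s) - 24)^2 + cos(s)/(-4*sin(s)^2 + 20*sin(s) - 24)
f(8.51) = -0.54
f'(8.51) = 0.48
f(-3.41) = -0.28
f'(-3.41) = 0.30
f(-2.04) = -0.09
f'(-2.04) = 0.03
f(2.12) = -0.59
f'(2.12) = 0.47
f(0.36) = -0.31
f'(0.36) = -0.34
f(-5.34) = -0.56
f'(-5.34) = -0.48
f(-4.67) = -0.75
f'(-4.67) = 0.05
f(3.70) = -0.13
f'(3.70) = 0.10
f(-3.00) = -0.18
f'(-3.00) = 0.18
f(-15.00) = -0.11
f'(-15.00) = 0.08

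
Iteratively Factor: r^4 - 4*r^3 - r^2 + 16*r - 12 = (r - 2)*(r^3 - 2*r^2 - 5*r + 6) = (r - 3)*(r - 2)*(r^2 + r - 2) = (r - 3)*(r - 2)*(r - 1)*(r + 2)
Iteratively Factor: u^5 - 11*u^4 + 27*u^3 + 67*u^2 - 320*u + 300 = (u - 5)*(u^4 - 6*u^3 - 3*u^2 + 52*u - 60) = (u - 5)^2*(u^3 - u^2 - 8*u + 12) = (u - 5)^2*(u - 2)*(u^2 + u - 6) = (u - 5)^2*(u - 2)*(u + 3)*(u - 2)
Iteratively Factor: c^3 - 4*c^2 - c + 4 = (c - 4)*(c^2 - 1) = (c - 4)*(c - 1)*(c + 1)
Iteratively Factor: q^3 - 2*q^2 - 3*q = (q + 1)*(q^2 - 3*q) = q*(q + 1)*(q - 3)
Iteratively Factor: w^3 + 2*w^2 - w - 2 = (w + 2)*(w^2 - 1) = (w - 1)*(w + 2)*(w + 1)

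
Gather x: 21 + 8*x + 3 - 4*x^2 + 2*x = -4*x^2 + 10*x + 24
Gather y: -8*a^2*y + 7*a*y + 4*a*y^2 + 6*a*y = 4*a*y^2 + y*(-8*a^2 + 13*a)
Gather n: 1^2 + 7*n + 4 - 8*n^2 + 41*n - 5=-8*n^2 + 48*n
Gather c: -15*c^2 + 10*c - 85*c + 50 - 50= -15*c^2 - 75*c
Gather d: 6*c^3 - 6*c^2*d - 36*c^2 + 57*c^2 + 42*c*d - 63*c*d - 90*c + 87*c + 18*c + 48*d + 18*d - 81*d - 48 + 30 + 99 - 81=6*c^3 + 21*c^2 + 15*c + d*(-6*c^2 - 21*c - 15)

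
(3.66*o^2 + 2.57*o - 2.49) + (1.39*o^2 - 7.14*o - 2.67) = 5.05*o^2 - 4.57*o - 5.16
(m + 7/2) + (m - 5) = 2*m - 3/2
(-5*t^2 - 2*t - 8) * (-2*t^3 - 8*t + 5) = 10*t^5 + 4*t^4 + 56*t^3 - 9*t^2 + 54*t - 40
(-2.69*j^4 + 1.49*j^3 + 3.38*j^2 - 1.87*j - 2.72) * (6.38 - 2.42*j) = 6.5098*j^5 - 20.768*j^4 + 1.3266*j^3 + 26.0898*j^2 - 5.3482*j - 17.3536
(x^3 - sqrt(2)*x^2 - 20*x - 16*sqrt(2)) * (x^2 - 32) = x^5 - sqrt(2)*x^4 - 52*x^3 + 16*sqrt(2)*x^2 + 640*x + 512*sqrt(2)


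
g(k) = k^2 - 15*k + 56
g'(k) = 2*k - 15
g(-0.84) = 69.31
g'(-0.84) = -16.68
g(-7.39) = 221.46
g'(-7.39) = -29.78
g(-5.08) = 158.01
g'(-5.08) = -25.16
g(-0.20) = 59.04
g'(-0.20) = -15.40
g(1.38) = 37.20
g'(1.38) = -12.24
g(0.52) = 48.47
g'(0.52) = -13.96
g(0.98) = 42.26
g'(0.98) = -13.04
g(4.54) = 8.51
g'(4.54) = -5.92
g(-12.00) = 380.00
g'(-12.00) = -39.00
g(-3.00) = 110.00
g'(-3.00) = -21.00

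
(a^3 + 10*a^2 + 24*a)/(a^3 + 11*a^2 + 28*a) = (a + 6)/(a + 7)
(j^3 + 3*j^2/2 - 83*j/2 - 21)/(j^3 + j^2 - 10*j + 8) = (j^3 + 3*j^2/2 - 83*j/2 - 21)/(j^3 + j^2 - 10*j + 8)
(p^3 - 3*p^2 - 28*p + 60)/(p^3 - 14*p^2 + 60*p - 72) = (p + 5)/(p - 6)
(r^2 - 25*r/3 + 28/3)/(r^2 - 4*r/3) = (r - 7)/r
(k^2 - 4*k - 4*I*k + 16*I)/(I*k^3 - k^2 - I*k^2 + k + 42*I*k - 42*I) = (-I*k^2 + 4*k*(-1 + I) + 16)/(k^3 + k^2*(-1 + I) + k*(42 - I) - 42)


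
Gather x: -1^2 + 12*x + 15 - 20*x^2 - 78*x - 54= -20*x^2 - 66*x - 40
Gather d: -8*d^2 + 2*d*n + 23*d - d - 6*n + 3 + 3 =-8*d^2 + d*(2*n + 22) - 6*n + 6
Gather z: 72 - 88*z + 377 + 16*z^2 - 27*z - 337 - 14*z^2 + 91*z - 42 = 2*z^2 - 24*z + 70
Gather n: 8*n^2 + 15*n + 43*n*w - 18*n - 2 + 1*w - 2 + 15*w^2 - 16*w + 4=8*n^2 + n*(43*w - 3) + 15*w^2 - 15*w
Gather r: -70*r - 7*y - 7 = -70*r - 7*y - 7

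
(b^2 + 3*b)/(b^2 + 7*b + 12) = b/(b + 4)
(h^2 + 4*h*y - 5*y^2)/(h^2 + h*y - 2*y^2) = (h + 5*y)/(h + 2*y)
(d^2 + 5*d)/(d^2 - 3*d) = (d + 5)/(d - 3)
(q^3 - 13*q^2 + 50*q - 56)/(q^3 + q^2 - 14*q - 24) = (q^2 - 9*q + 14)/(q^2 + 5*q + 6)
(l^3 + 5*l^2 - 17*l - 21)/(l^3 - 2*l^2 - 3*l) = (l + 7)/l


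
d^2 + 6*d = d*(d + 6)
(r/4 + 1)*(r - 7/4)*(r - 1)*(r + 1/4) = r^4/4 + 3*r^3/8 - 143*r^2/64 + 75*r/64 + 7/16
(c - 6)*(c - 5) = c^2 - 11*c + 30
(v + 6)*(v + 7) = v^2 + 13*v + 42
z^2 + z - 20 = (z - 4)*(z + 5)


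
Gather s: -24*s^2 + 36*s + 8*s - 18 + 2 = -24*s^2 + 44*s - 16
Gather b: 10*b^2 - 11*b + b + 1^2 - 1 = 10*b^2 - 10*b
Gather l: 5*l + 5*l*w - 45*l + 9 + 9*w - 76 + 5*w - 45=l*(5*w - 40) + 14*w - 112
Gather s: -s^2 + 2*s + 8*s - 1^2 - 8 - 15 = -s^2 + 10*s - 24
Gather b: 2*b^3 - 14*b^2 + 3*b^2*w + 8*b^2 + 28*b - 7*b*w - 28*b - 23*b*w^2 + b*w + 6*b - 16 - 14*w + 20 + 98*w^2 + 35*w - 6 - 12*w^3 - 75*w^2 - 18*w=2*b^3 + b^2*(3*w - 6) + b*(-23*w^2 - 6*w + 6) - 12*w^3 + 23*w^2 + 3*w - 2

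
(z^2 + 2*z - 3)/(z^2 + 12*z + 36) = (z^2 + 2*z - 3)/(z^2 + 12*z + 36)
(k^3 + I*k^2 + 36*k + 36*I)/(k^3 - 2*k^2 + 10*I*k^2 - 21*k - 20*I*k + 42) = (k^3 + I*k^2 + 36*k + 36*I)/(k^3 + k^2*(-2 + 10*I) + k*(-21 - 20*I) + 42)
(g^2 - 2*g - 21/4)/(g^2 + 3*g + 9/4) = (2*g - 7)/(2*g + 3)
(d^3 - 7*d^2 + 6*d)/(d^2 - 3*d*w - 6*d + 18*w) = d*(1 - d)/(-d + 3*w)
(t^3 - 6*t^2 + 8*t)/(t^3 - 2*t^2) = (t - 4)/t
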